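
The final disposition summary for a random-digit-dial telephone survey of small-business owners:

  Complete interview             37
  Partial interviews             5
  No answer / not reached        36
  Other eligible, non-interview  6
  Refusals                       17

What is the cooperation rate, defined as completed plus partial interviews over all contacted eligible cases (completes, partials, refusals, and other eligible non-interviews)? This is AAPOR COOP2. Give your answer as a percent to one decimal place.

64.6%

Numerator = 37 + 5 = 42
Denom = 37 + 5 + 17 + 6 = 65
COOP2 = 42 / 65 = 0.6462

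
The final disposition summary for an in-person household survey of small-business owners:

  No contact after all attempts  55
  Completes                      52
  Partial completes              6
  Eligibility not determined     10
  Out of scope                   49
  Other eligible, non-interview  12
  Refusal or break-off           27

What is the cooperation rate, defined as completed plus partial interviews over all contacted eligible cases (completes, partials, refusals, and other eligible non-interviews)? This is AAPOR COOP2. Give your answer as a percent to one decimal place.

59.8%

Num → 52 + 6 = 58
Denominator → 52 + 6 + 27 + 12 = 97
COOP2 = 58 / 97 = 0.5979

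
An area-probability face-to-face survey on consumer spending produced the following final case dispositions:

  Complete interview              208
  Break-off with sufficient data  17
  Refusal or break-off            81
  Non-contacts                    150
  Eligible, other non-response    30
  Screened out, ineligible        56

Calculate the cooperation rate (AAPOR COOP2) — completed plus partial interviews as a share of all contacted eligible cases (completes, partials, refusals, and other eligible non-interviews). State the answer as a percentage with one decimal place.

Top → 208 + 17 = 225
Denom → 208 + 17 + 81 + 30 = 336
COOP2 = 225 / 336 = 0.6696

67.0%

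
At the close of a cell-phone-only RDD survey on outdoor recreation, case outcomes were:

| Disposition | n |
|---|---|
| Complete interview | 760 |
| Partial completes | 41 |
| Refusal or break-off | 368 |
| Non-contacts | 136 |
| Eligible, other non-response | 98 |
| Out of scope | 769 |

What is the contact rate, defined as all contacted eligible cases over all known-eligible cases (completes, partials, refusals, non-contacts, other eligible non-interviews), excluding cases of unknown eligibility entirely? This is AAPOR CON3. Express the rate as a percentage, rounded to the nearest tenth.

90.3%

Num = 760 + 41 + 368 + 98 = 1267
Base = 760 + 41 + 368 + 136 + 98 = 1403
CON3 = 1267 / 1403 = 0.9031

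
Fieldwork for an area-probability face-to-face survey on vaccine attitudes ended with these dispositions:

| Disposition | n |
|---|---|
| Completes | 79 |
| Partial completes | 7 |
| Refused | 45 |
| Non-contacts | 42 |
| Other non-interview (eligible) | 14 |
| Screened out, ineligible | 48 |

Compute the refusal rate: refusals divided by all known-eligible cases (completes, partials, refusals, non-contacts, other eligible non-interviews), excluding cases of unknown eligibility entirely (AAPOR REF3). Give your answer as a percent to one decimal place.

24.1%

Num → 45
Denominator → 79 + 7 + 45 + 42 + 14 = 187
REF3 = 45 / 187 = 0.2406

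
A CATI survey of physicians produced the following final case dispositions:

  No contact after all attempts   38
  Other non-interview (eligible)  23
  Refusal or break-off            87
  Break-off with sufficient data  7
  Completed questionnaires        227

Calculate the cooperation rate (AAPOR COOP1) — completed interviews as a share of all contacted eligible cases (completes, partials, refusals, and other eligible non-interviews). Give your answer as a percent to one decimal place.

Num → 227
Denominator → 227 + 7 + 87 + 23 = 344
COOP1 = 227 / 344 = 0.6599

66.0%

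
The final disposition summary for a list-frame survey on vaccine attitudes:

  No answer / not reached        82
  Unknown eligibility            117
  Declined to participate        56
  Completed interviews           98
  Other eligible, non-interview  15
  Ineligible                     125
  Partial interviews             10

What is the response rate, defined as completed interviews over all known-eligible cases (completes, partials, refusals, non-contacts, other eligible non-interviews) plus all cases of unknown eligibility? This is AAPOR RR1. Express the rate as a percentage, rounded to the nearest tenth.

Numerator: 98
Denominator: 98 + 10 + 56 + 82 + 15 + 117 = 378
RR1 = 98 / 378 = 0.2593

25.9%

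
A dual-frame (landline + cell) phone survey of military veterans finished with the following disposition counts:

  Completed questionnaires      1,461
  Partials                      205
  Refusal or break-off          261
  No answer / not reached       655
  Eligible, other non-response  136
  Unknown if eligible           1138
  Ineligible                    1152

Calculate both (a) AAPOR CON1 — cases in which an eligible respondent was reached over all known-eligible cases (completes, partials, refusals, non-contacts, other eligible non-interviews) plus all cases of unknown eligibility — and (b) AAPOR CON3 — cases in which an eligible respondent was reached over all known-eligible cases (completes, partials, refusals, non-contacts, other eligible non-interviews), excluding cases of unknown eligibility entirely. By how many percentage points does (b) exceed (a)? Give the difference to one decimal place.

22.4

Numerator → 1461 + 205 + 261 + 136 = 2063
Denom → 1461 + 205 + 261 + 655 + 136 + 1138 = 3856
CON1 = 2063 / 3856 = 0.5350
Denom → 1461 + 205 + 261 + 655 + 136 = 2718
CON3 = 2063 / 2718 = 0.7590
Difference = 75.90 − 53.50 = 22.40 percentage points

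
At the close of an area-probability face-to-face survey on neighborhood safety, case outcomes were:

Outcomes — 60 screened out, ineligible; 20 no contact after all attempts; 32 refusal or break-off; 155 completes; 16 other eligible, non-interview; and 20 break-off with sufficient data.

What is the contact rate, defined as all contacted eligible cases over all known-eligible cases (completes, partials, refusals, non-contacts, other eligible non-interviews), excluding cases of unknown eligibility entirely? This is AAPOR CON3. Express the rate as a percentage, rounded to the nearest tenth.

Numerator: 155 + 20 + 32 + 16 = 223
Denominator: 155 + 20 + 32 + 20 + 16 = 243
CON3 = 223 / 243 = 0.9177

91.8%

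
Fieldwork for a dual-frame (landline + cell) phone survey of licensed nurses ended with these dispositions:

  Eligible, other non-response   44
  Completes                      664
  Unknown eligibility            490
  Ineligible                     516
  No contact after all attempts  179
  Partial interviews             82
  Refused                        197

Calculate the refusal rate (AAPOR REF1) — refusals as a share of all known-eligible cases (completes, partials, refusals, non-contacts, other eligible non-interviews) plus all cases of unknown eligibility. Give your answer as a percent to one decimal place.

Num → 197
Denom → 664 + 82 + 197 + 179 + 44 + 490 = 1656
REF1 = 197 / 1656 = 0.1190

11.9%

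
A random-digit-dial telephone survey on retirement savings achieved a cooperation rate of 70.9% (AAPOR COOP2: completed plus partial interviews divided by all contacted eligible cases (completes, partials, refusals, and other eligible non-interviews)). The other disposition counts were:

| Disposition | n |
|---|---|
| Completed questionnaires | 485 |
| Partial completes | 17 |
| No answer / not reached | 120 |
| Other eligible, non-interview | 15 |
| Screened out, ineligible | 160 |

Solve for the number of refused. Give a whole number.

191

Num: 485 + 17 = 502
COOP2 = 502 / D = 0.709
D = 502 / 0.709 = 708.0
Remaining denominator categories sum to 517
refused = 708.0 − 517 ≈ 191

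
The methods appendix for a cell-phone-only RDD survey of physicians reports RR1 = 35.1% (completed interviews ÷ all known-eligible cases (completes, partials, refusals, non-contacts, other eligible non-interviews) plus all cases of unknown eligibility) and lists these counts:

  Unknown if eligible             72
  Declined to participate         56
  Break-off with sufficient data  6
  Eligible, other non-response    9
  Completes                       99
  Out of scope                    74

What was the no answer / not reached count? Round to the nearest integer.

RR1 = 99 / D = 0.351
D = 99 / 0.351 = 282.1
Rest of base = 242
no answer / not reached = 282.1 − 242 ≈ 40

40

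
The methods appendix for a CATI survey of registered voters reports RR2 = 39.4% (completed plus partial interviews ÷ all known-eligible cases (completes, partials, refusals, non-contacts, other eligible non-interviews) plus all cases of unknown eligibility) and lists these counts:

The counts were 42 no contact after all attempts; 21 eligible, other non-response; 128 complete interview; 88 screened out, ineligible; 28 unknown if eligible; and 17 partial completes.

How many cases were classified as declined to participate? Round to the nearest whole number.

132

Top = 128 + 17 = 145
RR2 = 145 / D = 0.394
D = 145 / 0.394 = 368.0
Rest of base = 236
declined to participate = 368.0 − 236 ≈ 132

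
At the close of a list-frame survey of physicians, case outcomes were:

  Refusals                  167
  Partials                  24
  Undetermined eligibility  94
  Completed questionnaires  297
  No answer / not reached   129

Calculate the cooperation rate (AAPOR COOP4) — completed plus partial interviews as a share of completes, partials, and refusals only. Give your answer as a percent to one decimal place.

65.8%

Numerator: 297 + 24 = 321
Denominator: 297 + 24 + 167 = 488
COOP4 = 321 / 488 = 0.6578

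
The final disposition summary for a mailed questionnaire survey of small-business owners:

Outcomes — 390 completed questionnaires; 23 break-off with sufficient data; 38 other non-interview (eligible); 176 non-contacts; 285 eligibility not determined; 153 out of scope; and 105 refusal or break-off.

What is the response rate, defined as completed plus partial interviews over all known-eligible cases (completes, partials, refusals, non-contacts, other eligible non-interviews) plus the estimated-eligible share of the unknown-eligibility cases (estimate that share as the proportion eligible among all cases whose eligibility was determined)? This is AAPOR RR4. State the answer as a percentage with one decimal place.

Top → 390 + 23 = 413
Determined eligible → 390 + 23 + 105 + 176 + 38 = 732
e = 732 / (732 + 153) = 732 / 885 = 0.8271
Estimated eligible among unknowns → 0.8271 × 285 = 235.72
Denominator → 732 + 235.72 = 967.72
RR4 = 413 / 967.72 = 0.4268

42.7%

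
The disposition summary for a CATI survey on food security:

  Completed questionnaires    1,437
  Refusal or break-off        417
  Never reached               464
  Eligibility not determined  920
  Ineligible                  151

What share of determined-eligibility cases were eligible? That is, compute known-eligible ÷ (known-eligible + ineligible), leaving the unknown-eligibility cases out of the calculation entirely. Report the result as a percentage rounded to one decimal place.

Known eligible = 1437 + 417 + 464 = 2318
e = 2318 / (2318 + 151) = 2318 / 2469 = 0.9388

93.9%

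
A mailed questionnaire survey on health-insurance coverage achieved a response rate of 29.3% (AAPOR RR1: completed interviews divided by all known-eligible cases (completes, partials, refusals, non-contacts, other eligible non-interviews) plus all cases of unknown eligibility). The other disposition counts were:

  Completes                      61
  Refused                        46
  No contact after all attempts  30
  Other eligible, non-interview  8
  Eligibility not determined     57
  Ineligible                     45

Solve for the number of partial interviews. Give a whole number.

RR1 = 61 / D = 0.293
D = 61 / 0.293 = 208.2
Rest of base = 202
partial interviews = 208.2 − 202 ≈ 6

6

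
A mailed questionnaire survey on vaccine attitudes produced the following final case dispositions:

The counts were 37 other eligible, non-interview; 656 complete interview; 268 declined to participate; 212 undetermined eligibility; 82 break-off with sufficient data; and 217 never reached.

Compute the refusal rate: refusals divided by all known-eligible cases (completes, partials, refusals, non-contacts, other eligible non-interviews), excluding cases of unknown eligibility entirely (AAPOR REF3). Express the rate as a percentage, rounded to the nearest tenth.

Num: 268
Denominator: 656 + 82 + 268 + 217 + 37 = 1260
REF3 = 268 / 1260 = 0.2127

21.3%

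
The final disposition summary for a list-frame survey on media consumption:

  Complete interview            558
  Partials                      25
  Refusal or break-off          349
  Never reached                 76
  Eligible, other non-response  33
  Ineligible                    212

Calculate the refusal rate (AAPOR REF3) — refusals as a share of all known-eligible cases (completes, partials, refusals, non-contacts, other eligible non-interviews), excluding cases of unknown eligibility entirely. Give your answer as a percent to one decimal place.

33.5%

Num: 349
Denom: 558 + 25 + 349 + 76 + 33 = 1041
REF3 = 349 / 1041 = 0.3353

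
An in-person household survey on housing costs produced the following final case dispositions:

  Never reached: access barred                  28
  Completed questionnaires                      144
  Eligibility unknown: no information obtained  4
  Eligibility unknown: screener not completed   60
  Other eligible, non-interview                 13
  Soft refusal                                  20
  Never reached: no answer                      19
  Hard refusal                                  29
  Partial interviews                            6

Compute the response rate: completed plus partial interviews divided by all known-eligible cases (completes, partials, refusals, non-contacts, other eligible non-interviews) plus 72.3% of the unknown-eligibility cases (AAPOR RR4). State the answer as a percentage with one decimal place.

49.1%

Refused = 29 + 20 = 49
No answer / not reached = 19 + 28 = 47
Unknown if eligible = 60 + 4 = 64
Top = 144 + 6 = 150
Known eligible = 144 + 6 + 49 + 47 + 13 = 259
Estimated eligible among unknowns = 0.7230 × 64 = 46.27
Base = 259 + 46.27 = 305.27
RR4 = 150 / 305.27 = 0.4914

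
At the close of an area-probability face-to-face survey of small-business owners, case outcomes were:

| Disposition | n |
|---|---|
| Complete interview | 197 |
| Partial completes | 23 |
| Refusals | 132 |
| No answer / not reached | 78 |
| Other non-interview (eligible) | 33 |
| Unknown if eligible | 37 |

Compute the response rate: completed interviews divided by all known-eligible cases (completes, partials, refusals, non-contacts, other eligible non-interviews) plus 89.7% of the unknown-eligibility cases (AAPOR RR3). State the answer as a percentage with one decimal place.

39.7%

Num: 197
Eligible (known): 197 + 23 + 132 + 78 + 33 = 463
Eligible share of unknowns: 0.8970 × 37 = 33.19
Base: 463 + 33.19 = 496.19
RR3 = 197 / 496.19 = 0.3970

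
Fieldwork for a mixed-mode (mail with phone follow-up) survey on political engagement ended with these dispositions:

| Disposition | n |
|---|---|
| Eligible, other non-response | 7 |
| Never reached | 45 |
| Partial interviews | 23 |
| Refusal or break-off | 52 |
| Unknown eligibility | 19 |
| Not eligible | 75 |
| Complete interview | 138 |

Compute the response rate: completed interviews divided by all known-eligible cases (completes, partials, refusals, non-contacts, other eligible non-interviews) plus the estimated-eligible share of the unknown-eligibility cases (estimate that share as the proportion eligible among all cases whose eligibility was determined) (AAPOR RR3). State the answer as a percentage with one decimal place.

49.3%

Numerator = 138
Eligible (known) = 138 + 23 + 52 + 45 + 7 = 265
e = 265 / (265 + 75) = 265 / 340 = 0.7794
Estimated eligible among unknowns = 0.7794 × 19 = 14.81
Base = 265 + 14.81 = 279.81
RR3 = 138 / 279.81 = 0.4932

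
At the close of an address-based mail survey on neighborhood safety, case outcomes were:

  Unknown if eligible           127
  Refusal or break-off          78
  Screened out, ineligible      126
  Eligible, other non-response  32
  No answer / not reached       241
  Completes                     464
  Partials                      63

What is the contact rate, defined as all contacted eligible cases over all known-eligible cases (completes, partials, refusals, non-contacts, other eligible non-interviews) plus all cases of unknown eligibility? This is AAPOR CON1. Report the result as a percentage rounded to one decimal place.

Top → 464 + 63 + 78 + 32 = 637
Base → 464 + 63 + 78 + 241 + 32 + 127 = 1005
CON1 = 637 / 1005 = 0.6338

63.4%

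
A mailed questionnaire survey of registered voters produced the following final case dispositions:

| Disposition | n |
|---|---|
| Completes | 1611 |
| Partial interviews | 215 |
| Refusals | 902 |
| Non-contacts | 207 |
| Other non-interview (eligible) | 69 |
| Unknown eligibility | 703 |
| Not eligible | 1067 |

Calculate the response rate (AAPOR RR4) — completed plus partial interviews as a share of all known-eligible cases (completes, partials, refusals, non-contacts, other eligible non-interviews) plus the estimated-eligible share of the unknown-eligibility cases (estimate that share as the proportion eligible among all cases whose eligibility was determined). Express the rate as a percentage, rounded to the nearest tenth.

Num = 1611 + 215 = 1826
Determined eligible = 1611 + 215 + 902 + 207 + 69 = 3004
e = 3004 / (3004 + 1067) = 3004 / 4071 = 0.7379
Estimated eligible among unknowns = 0.7379 × 703 = 518.74
Base = 3004 + 518.74 = 3522.74
RR4 = 1826 / 3522.74 = 0.5183

51.8%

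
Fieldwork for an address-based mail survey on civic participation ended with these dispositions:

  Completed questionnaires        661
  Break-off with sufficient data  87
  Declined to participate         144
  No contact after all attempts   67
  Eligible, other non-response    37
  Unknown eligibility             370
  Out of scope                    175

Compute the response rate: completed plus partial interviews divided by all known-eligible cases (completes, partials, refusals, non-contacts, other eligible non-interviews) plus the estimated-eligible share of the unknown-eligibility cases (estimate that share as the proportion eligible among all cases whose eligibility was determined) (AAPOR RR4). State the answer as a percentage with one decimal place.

Num → 661 + 87 = 748
Eligible (known) → 661 + 87 + 144 + 67 + 37 = 996
e = 996 / (996 + 175) = 996 / 1171 = 0.8506
e × U → 0.8506 × 370 = 314.72
Base → 996 + 314.72 = 1310.72
RR4 = 748 / 1310.72 = 0.5707

57.1%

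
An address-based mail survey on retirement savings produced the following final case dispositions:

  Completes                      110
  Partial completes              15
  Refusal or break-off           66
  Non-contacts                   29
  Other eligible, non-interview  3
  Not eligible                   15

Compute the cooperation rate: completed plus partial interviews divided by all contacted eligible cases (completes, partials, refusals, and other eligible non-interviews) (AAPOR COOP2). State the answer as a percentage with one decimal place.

64.4%

Num: 110 + 15 = 125
Denom: 110 + 15 + 66 + 3 = 194
COOP2 = 125 / 194 = 0.6443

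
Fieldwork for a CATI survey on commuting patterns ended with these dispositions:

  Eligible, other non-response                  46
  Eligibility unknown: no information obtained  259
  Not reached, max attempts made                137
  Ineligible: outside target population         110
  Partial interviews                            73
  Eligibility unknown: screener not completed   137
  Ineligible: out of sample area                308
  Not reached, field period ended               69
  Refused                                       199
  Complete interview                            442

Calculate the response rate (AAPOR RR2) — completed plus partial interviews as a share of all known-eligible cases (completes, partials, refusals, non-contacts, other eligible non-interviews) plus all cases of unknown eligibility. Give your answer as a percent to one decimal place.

37.8%

No contact after all attempts = 69 + 137 = 206
Undetermined eligibility = 137 + 259 = 396
Screened out, ineligible = 110 + 308 = 418
Numerator: 442 + 73 = 515
Denominator: 442 + 73 + 199 + 206 + 46 + 396 = 1362
RR2 = 515 / 1362 = 0.3781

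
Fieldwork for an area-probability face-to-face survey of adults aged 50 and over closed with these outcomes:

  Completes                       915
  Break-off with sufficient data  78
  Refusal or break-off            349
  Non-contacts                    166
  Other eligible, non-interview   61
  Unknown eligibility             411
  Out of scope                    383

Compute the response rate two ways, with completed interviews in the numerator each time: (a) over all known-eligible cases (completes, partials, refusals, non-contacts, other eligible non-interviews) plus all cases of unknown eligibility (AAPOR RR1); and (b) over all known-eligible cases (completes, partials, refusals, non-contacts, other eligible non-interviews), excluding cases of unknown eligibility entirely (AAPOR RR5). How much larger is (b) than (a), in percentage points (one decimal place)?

12.1

Top = 915
Base = 915 + 78 + 349 + 166 + 61 + 411 = 1980
RR1 = 915 / 1980 = 0.4621
Base = 915 + 78 + 349 + 166 + 61 = 1569
RR5 = 915 / 1569 = 0.5832
Difference = 58.32 − 46.21 = 12.11 percentage points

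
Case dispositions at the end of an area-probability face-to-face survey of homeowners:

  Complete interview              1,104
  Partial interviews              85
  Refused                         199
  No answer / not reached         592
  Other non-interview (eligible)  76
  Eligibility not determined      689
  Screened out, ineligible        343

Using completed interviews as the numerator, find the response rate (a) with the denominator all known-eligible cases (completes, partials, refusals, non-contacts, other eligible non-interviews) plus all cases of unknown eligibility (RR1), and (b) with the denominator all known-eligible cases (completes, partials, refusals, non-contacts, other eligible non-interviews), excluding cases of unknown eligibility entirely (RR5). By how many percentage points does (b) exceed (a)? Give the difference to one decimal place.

Top: 1104
Denominator: 1104 + 85 + 199 + 592 + 76 + 689 = 2745
RR1 = 1104 / 2745 = 0.4022
Denominator: 1104 + 85 + 199 + 592 + 76 = 2056
RR5 = 1104 / 2056 = 0.5370
Difference = 53.70 − 40.22 = 13.48 percentage points

13.5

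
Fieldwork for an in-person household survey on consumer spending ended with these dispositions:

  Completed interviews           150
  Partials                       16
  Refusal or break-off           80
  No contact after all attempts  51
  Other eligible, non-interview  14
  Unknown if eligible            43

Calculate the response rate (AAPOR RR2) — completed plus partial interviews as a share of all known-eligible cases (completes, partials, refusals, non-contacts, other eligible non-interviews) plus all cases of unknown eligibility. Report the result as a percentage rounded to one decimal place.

Top = 150 + 16 = 166
Base = 150 + 16 + 80 + 51 + 14 + 43 = 354
RR2 = 166 / 354 = 0.4689

46.9%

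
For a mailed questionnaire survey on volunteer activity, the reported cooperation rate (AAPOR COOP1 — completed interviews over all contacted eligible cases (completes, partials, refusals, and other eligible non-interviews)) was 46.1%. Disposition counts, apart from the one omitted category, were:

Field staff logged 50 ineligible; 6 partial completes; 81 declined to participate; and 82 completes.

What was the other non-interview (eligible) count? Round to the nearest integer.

COOP1 = 82 / D = 0.461
D = 82 / 0.461 = 177.9
Rest of base = 169
other non-interview (eligible) = 177.9 − 169 ≈ 9

9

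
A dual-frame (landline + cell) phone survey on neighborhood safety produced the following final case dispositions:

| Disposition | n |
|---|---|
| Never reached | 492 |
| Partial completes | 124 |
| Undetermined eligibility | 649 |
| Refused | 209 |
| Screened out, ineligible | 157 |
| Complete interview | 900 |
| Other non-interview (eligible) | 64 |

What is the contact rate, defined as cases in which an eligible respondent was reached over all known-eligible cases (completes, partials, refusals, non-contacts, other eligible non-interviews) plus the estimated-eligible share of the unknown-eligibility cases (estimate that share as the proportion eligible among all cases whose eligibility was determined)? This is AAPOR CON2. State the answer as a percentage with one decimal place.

Top: 900 + 124 + 209 + 64 = 1297
Known eligible: 900 + 124 + 209 + 492 + 64 = 1789
e = 1789 / (1789 + 157) = 1789 / 1946 = 0.9193
e × U: 0.9193 × 649 = 596.63
Denominator: 1789 + 596.63 = 2385.63
CON2 = 1297 / 2385.63 = 0.5437

54.4%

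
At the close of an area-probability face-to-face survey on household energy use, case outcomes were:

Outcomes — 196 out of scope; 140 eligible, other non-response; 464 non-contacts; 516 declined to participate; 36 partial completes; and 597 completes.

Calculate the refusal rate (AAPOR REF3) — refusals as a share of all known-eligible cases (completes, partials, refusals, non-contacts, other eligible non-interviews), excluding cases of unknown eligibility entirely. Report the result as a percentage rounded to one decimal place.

Top → 516
Base → 597 + 36 + 516 + 464 + 140 = 1753
REF3 = 516 / 1753 = 0.2944

29.4%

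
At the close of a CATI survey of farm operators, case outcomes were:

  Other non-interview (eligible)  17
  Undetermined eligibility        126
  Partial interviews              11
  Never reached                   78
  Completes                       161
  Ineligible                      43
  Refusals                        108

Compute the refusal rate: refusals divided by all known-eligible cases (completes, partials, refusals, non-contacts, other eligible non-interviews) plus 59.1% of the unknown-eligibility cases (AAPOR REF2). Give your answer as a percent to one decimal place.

24.0%

Num = 108
Determined eligible = 161 + 11 + 108 + 78 + 17 = 375
Estimated eligible among unknowns = 0.5910 × 126 = 74.47
Denominator = 375 + 74.47 = 449.47
REF2 = 108 / 449.47 = 0.2403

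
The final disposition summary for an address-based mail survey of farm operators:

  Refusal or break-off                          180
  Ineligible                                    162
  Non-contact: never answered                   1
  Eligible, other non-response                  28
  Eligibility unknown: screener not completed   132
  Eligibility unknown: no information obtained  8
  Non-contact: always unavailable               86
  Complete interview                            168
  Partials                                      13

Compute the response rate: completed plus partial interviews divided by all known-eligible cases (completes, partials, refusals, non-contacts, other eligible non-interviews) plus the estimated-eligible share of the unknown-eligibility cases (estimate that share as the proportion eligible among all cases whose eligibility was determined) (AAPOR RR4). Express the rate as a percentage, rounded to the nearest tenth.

31.2%

No contact after all attempts = 1 + 86 = 87
Unknown eligibility = 132 + 8 = 140
Num = 168 + 13 = 181
Eligible (known) = 168 + 13 + 180 + 87 + 28 = 476
e = 476 / (476 + 162) = 476 / 638 = 0.7461
Estimated eligible among unknowns = 0.7461 × 140 = 104.45
Denominator = 476 + 104.45 = 580.45
RR4 = 181 / 580.45 = 0.3118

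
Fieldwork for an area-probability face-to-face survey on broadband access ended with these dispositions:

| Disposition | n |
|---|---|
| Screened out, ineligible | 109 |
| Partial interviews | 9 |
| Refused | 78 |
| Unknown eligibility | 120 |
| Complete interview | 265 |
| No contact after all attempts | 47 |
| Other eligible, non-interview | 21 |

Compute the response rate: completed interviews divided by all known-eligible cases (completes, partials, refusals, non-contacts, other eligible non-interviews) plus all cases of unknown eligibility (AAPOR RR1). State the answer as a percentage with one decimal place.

Top → 265
Base → 265 + 9 + 78 + 47 + 21 + 120 = 540
RR1 = 265 / 540 = 0.4907

49.1%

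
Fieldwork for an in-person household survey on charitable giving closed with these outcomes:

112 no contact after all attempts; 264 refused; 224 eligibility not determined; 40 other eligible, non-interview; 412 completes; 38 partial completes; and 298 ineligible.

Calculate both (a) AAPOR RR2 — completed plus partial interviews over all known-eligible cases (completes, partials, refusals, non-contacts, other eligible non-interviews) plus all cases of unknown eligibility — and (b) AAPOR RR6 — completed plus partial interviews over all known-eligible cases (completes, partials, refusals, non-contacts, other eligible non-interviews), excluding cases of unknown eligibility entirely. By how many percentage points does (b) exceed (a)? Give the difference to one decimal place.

10.7

Numerator → 412 + 38 = 450
Denominator → 412 + 38 + 264 + 112 + 40 + 224 = 1090
RR2 = 450 / 1090 = 0.4128
Denominator → 412 + 38 + 264 + 112 + 40 = 866
RR6 = 450 / 866 = 0.5196
Difference = 51.96 − 41.28 = 10.68 percentage points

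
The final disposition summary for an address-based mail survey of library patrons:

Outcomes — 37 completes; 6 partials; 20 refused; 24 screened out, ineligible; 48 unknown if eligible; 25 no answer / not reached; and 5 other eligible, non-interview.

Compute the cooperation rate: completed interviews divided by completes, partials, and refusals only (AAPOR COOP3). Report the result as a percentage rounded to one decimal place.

Numerator: 37
Base: 37 + 6 + 20 = 63
COOP3 = 37 / 63 = 0.5873

58.7%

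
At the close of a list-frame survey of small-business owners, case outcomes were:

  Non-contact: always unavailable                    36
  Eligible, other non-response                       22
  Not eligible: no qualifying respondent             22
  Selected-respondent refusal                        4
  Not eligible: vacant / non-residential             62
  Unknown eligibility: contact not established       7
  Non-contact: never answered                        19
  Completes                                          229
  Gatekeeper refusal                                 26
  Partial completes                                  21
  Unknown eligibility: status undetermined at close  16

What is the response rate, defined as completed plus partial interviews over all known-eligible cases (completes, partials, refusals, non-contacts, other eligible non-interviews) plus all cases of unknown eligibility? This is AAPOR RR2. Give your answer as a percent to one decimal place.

65.8%

Refused = 26 + 4 = 30
No contact after all attempts = 19 + 36 = 55
Unknown eligibility = 7 + 16 = 23
Screened out, ineligible = 22 + 62 = 84
Numerator: 229 + 21 = 250
Denominator: 229 + 21 + 30 + 55 + 22 + 23 = 380
RR2 = 250 / 380 = 0.6579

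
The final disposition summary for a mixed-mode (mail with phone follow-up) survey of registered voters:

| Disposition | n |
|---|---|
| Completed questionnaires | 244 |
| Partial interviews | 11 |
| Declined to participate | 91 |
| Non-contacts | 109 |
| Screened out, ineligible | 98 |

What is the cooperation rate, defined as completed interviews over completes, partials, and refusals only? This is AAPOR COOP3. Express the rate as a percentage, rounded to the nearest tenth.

70.5%

Top = 244
Denominator = 244 + 11 + 91 = 346
COOP3 = 244 / 346 = 0.7052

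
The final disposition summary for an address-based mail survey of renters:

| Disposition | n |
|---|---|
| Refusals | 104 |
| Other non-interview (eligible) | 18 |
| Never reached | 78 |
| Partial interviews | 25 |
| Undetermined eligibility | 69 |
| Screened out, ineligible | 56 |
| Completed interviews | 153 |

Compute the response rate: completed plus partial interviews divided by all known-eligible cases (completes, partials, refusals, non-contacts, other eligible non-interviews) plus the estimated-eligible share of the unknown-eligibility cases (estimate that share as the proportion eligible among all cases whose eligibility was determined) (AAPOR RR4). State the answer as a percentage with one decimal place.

Num: 153 + 25 = 178
Eligible (known): 153 + 25 + 104 + 78 + 18 = 378
e = 378 / (378 + 56) = 378 / 434 = 0.8710
e × U: 0.8710 × 69 = 60.10
Denominator: 378 + 60.10 = 438.10
RR4 = 178 / 438.10 = 0.4063

40.6%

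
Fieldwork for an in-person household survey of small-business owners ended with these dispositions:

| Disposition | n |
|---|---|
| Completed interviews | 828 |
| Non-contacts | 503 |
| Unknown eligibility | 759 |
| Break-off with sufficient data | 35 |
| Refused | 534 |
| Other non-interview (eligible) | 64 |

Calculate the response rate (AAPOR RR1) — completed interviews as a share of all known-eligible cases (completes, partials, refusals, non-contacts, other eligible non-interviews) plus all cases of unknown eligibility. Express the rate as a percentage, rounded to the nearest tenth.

Numerator = 828
Base = 828 + 35 + 534 + 503 + 64 + 759 = 2723
RR1 = 828 / 2723 = 0.3041

30.4%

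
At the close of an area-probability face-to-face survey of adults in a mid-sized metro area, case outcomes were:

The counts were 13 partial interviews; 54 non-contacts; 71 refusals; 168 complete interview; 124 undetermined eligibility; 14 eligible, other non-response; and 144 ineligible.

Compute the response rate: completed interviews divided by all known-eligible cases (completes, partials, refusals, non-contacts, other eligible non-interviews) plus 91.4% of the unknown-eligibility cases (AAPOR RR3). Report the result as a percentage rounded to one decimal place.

38.8%

Top → 168
Determined eligible → 168 + 13 + 71 + 54 + 14 = 320
Estimated eligible among unknowns → 0.9140 × 124 = 113.34
Base → 320 + 113.34 = 433.34
RR3 = 168 / 433.34 = 0.3877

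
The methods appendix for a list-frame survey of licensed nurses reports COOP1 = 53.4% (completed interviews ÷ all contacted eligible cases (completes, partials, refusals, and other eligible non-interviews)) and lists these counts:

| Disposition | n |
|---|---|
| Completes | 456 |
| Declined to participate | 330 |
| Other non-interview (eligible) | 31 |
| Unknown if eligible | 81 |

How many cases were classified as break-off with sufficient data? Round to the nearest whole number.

COOP1 = 456 / D = 0.534
D = 456 / 0.534 = 853.9
Other denominator terms total 817
break-off with sufficient data = 853.9 − 817 ≈ 37

37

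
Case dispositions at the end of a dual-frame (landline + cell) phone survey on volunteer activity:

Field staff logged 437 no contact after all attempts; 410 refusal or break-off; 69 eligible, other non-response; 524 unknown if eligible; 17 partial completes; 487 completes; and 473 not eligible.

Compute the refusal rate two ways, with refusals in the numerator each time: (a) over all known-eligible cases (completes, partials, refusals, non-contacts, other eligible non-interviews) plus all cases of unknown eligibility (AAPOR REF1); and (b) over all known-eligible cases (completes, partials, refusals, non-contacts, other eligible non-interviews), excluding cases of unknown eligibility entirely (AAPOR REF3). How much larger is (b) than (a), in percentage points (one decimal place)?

Numerator = 410
Denominator = 487 + 17 + 410 + 437 + 69 + 524 = 1944
REF1 = 410 / 1944 = 0.2109
Denominator = 487 + 17 + 410 + 437 + 69 = 1420
REF3 = 410 / 1420 = 0.2887
Difference = 28.87 − 21.09 = 7.78 percentage points

7.8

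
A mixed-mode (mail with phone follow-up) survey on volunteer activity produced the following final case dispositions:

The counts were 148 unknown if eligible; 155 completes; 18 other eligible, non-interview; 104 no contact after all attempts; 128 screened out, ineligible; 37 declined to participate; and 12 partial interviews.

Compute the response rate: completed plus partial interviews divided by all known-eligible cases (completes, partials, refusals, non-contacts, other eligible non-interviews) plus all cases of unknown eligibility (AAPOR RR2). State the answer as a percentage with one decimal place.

Num → 155 + 12 = 167
Base → 155 + 12 + 37 + 104 + 18 + 148 = 474
RR2 = 167 / 474 = 0.3523

35.2%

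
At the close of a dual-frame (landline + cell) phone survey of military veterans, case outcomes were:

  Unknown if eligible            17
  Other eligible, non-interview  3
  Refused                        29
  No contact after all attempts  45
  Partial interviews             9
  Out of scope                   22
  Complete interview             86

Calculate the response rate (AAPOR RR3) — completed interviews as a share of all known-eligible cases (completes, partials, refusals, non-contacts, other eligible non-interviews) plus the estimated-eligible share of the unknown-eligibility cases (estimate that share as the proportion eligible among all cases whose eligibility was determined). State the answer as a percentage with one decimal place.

46.0%

Num = 86
Known eligible = 86 + 9 + 29 + 45 + 3 = 172
e = 172 / (172 + 22) = 172 / 194 = 0.8866
e × U = 0.8866 × 17 = 15.07
Denominator = 172 + 15.07 = 187.07
RR3 = 86 / 187.07 = 0.4597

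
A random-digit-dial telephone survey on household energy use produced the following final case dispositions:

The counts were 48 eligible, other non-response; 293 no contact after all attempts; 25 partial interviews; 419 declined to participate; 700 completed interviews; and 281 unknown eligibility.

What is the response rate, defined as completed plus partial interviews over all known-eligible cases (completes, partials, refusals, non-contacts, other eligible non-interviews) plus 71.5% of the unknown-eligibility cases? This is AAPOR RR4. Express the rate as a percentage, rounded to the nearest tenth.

43.0%

Num: 700 + 25 = 725
Eligible (known): 700 + 25 + 419 + 293 + 48 = 1485
Estimated eligible among unknowns: 0.7150 × 281 = 200.91
Denom: 1485 + 200.91 = 1685.91
RR4 = 725 / 1685.91 = 0.4300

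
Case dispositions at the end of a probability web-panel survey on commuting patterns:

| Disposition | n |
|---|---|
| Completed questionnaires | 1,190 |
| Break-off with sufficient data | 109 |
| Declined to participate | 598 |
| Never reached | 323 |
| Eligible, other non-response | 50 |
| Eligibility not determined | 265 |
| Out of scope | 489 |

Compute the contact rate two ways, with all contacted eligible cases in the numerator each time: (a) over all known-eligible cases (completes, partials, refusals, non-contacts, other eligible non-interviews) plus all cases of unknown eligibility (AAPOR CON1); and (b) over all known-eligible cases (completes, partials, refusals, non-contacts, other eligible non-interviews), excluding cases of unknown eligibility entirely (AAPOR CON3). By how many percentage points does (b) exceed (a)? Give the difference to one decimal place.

Numerator = 1190 + 109 + 598 + 50 = 1947
Denom = 1190 + 109 + 598 + 323 + 50 + 265 = 2535
CON1 = 1947 / 2535 = 0.7680
Denom = 1190 + 109 + 598 + 323 + 50 = 2270
CON3 = 1947 / 2270 = 0.8577
Difference = 85.77 − 76.80 = 8.97 percentage points

9.0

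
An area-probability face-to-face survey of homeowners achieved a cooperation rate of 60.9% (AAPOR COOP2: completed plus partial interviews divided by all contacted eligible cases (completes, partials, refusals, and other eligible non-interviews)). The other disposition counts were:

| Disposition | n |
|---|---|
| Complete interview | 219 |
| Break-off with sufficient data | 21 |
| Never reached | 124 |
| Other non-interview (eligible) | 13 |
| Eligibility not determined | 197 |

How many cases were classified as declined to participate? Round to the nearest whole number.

Top: 219 + 21 = 240
COOP2 = 240 / D = 0.609
D = 240 / 0.609 = 394.1
Rest of base = 253
declined to participate = 394.1 − 253 ≈ 141

141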